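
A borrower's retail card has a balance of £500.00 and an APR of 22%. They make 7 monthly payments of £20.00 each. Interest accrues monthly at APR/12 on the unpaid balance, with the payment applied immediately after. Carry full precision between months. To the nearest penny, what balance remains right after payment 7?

Monthly rate r = 22%/12 = 1.83333% = 0.0183333.
Each month: B ← B·(1+r) − £20.00.
Month 1: interest £9.17; balance after payment £489.17.
Month 2: interest £8.97; balance after payment £478.13.
Month 3: interest £8.77; balance after payment £466.90.
Month 4: interest £8.56; balance after payment £455.46.
Month 5: interest £8.35; balance after payment £443.81.
Month 6: interest £8.14; balance after payment £431.95.
Month 7: interest £7.92; balance after payment £419.87.

£419.87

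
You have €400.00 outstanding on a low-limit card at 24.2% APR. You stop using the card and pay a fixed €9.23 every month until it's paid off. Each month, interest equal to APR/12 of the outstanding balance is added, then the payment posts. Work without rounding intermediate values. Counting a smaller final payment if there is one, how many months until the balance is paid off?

Monthly rate r = 24.2%/12 = 2.01667% = 0.0201667.
Recurrence: B ← B·(1+r) − €9.23.
Month 1: interest €8.07; balance after payment €398.84.
Month 2: interest €8.04; balance after payment €397.65.
Closed form: n = −ln(1 − rB₀/P)/ln(1+r) = −ln(0.12604)/ln(1.02017) ≈ 103.735, so the balance reaches zero during payment 104.

104 payments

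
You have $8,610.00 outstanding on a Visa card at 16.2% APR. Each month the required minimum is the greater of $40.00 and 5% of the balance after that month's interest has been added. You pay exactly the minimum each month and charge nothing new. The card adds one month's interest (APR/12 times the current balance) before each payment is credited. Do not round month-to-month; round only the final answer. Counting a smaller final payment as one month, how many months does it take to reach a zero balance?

Monthly rate r = 16.2%/12 = 1.35% = 0.0135.
While 5% of the post-interest balance exceeds $40.00, each month B ← (B·(1+r))·(1 − 0.05), i.e. B shrinks by the factor (1+r)·0.95 = 0.96283.
This holds for months 1–64. Entering month 65 the balance is $762.14; 5% of the post-interest balance is now below $40.00, so the flat $40.00 minimum applies from here.
From month 65 a fixed $40.00 at rate r clears $762.14 in 23 more payments. Total: 64 + 23 = 87 months.

87 months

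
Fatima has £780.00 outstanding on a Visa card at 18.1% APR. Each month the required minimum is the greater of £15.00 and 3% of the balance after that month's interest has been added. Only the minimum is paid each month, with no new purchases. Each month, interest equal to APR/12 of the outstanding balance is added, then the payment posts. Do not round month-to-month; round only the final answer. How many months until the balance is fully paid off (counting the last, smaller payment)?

76 months

Monthly rate r = 18.1%/12 = 1.50833% = 0.0150833.
While 3% of the post-interest balance exceeds £15.00, each month B ← (B·(1+r))·(1 − 0.03), i.e. B shrinks by the factor (1+r)·0.97 = 0.98463.
This holds for months 1–30. Entering month 31 the balance is £490.11; 3% of the post-interest balance is now below £15.00, so the flat £15.00 minimum applies from here.
From month 31 a fixed £15.00 at rate r clears £490.11 in 46 more payments. Total: 30 + 46 = 76 months.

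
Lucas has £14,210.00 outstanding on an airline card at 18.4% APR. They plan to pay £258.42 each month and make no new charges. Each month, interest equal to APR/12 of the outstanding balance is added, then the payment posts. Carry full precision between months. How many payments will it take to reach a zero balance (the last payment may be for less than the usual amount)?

Monthly rate r = 18.4%/12 = 1.53333% = 0.0153333.
Recurrence: B ← B·(1+r) − £258.42.
Month 1: interest £217.89; balance after payment £14,169.47.
Month 2: interest £217.27; balance after payment £14,128.31.
Closed form: n = −ln(1 − rB₀/P)/ln(1+r) = −ln(0.15685)/ln(1.01533) ≈ 121.737, so the balance reaches zero during payment 122.

122 payments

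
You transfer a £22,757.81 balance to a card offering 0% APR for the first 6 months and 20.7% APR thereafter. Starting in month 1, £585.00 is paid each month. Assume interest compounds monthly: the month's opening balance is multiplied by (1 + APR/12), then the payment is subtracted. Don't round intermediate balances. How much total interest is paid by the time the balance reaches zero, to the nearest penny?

Promo months 1–6 at r₀ = 0%/12 = 0; months 7+ at r₁ = 20.7%/12 = 0.01725.
After month 6 (no interest yet): B = £22,757.81 − 6·£585.00 = £19,247.81.
Then at r₁ with £585.00/mo: n₂ = −ln(1 − r₁·B/P)/ln(1+r₁) ≈ 49.02 → 50 more payments.
Total paid = 55·£585.00 + £9.58 = £32,184.58; interest = £32,184.58 − £22,757.81 = £9,426.77.

£9,426.77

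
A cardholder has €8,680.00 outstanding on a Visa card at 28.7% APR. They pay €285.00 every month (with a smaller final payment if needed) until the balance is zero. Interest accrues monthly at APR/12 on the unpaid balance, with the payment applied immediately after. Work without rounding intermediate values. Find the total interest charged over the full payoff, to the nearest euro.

Monthly rate r = 28.7%/12 = 2.39167% = 0.0239167.
Payoff takes n = ⌈−ln(1 − rB₀/P)/ln(1+r)⌉ = ⌈55.149⌉ = 56 payments; the last is €42.95.
Total paid = 55·€285.00 + €42.95 = €15,717.95.
Total interest = total paid − principal = €15,717.95 − €8,680.00 = €7,037.95.

€7,038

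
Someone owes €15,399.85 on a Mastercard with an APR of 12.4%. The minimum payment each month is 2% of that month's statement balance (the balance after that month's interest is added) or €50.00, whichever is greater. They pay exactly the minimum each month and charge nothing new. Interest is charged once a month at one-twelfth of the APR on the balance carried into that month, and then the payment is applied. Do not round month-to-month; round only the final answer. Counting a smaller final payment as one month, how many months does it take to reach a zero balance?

254 months

Monthly rate r = 12.4%/12 = 1.03333% = 0.0103333.
While 2% of the post-interest balance exceeds €50.00, each month B ← (B·(1+r))·(1 − 0.02), i.e. B shrinks by the factor (1+r)·0.98 = 0.99013.
This holds for months 1–185. Entering month 186 the balance is €2,456.44; 2% of the post-interest balance is now below €50.00, so the flat €50.00 minimum applies from here.
From month 186 a fixed €50.00 at rate r clears €2,456.44 in 69 more payments. Total: 185 + 69 = 254 months.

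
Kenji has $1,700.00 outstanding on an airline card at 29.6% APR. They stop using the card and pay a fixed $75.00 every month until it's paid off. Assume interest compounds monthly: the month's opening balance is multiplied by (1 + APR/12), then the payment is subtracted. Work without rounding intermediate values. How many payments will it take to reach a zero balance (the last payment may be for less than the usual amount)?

34 payments

Monthly rate r = 29.6%/12 = 2.46667% = 0.0246667.
Recurrence: B ← B·(1+r) − $75.00.
Month 1: interest $41.93; balance after payment $1,666.93.
Month 2: interest $41.12; balance after payment $1,633.05.
Closed form: n = −ln(1 − rB₀/P)/ln(1+r) = −ln(0.44089)/ln(1.02467) ≈ 33.609, so the balance reaches zero during payment 34.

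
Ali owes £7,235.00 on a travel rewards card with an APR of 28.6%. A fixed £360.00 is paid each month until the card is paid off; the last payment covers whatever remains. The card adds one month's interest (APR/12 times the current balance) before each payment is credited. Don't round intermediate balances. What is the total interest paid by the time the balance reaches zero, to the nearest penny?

Monthly rate r = 28.6%/12 = 2.38333% = 0.0238333.
Payoff takes n = ⌈−ln(1 − rB₀/P)/ln(1+r)⌉ = ⌈27.680⌉ = 28 payments; the last is £245.82.
Total paid = 27·£360.00 + £245.82 = £9,965.82.
Total interest = total paid − principal = £9,965.82 − £7,235.00 = £2,730.82.

£2,730.82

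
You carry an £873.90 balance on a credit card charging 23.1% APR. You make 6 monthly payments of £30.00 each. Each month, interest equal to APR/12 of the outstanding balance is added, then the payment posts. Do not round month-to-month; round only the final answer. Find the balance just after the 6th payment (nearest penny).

Monthly rate r = 23.1%/12 = 1.925% = 0.01925.
Each month: B ← B·(1+r) − £30.00.
Month 1: interest £16.82; balance after payment £860.72.
Month 2: interest £16.57; balance after payment £847.29.
Month 3: interest £16.31; balance after payment £833.60.
Month 4: interest £16.05; balance after payment £819.65.
Month 5: interest £15.78; balance after payment £805.43.
Month 6: interest £15.50; balance after payment £790.93.

£790.93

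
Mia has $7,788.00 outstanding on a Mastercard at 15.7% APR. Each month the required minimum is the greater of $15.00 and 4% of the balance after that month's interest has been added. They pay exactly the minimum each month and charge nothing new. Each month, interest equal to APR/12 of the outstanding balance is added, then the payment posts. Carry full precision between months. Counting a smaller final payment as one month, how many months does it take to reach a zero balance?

Monthly rate r = 15.7%/12 = 1.30833% = 0.0130833.
While 4% of the post-interest balance exceeds $15.00, each month B ← (B·(1+r))·(1 − 0.04), i.e. B shrinks by the factor (1+r)·0.96 = 0.97256.
This holds for months 1–110. Entering month 111 the balance is $364.95; 4% of the post-interest balance is now below $15.00, so the flat $15.00 minimum applies from here.
From month 111 a fixed $15.00 at rate r clears $364.95 in 30 more payments. Total: 110 + 30 = 140 months.

140 months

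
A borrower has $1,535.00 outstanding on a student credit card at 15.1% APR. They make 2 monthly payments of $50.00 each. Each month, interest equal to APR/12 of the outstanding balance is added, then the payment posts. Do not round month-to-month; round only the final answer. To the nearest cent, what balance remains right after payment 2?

$1,473.24

Monthly rate r = 15.1%/12 = 1.25833% = 0.0125833.
Each month: B ← B·(1+r) − $50.00.
Month 1: interest $19.32; balance after payment $1,504.32.
Month 2: interest $18.93; balance after payment $1,473.24.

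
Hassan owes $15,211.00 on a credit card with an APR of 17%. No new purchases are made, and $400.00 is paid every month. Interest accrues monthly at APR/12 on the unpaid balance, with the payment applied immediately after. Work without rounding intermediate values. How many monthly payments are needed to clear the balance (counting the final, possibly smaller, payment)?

56 months

Monthly rate r = 17%/12 = 1.41667% = 0.0141667.
Recurrence: B ← B·(1+r) − $400.00.
Month 1: interest $215.49; balance after payment $15,026.49.
Month 2: interest $212.88; balance after payment $14,839.36.
Closed form: n = −ln(1 − rB₀/P)/ln(1+r) = −ln(0.46128)/ln(1.01417) ≈ 55.004, so the balance reaches zero during payment 56.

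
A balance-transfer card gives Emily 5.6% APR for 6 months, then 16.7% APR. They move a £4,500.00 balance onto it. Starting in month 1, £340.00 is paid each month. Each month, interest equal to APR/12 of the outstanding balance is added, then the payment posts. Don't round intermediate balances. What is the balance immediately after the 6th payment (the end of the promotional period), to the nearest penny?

£2,563.53

Promo months 1–6 at r₀ = 5.6%/12 = 0.00466667; months 7+ at r₁ = 16.7%/12 = 0.0139167.
After month 6: iterate B ← B·(1+r₀) − £340.00 for 6 months → £2,563.53.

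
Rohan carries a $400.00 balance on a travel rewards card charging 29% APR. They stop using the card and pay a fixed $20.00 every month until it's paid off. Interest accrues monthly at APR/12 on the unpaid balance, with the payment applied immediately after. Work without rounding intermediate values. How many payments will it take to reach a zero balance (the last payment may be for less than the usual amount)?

Monthly rate r = 29%/12 = 2.41667% = 0.0241667.
Recurrence: B ← B·(1+r) − $20.00.
Month 1: interest $9.67; balance after payment $389.67.
Month 2: interest $9.42; balance after payment $379.08.
Closed form: n = −ln(1 − rB₀/P)/ln(1+r) = −ln(0.51667)/ln(1.02417) ≈ 27.654, so the balance reaches zero during payment 28.

28 months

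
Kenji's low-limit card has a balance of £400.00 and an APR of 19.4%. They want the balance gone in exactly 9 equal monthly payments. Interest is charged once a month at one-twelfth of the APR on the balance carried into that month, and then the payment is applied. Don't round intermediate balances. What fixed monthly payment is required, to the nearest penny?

Monthly rate r = 19.4%/12 = 1.61667% = 0.0161667.
Level-payment amortization: P = B₀·r / (1 − (1+r)^(−n)) = 400.00·0.0161667 / (1 − 1.01617^(−9)).
Denominator 1 − (1+r)^(−9) = 0.134403487.
P = 6.46667 / 0.134403487 ≈ 48.11.

£48.11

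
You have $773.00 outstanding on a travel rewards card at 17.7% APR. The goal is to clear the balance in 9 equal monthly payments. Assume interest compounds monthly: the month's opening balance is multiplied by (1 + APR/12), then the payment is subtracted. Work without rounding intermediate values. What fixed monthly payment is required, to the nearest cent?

$92.35

Monthly rate r = 17.7%/12 = 1.475% = 0.01475.
Level-payment amortization: P = B₀·r / (1 − (1+r)^(−n)) = 773.00·0.01475 / (1 − 1.01475^(−9)).
Denominator 1 − (1+r)^(−9) = 0.123466619.
P = 11.4017 / 0.123466619 ≈ 92.35.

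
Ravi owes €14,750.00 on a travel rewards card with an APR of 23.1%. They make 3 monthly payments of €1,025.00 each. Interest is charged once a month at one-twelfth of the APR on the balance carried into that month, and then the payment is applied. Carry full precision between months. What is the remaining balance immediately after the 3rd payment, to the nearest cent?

Monthly rate r = 23.1%/12 = 1.925% = 0.01925.
Each month: B ← B·(1+r) − €1,025.00.
Month 1: interest €283.94; balance after payment €14,008.94.
Month 2: interest €269.67; balance after payment €13,253.61.
Month 3: interest €255.13; balance after payment €12,483.74.

€12,483.74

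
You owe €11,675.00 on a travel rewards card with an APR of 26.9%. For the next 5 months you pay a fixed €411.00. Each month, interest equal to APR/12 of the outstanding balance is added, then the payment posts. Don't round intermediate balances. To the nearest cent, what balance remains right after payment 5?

Monthly rate r = 26.9%/12 = 2.24167% = 0.0224167.
Each month: B ← B·(1+r) − €411.00.
Month 1: interest €261.71; balance after payment €11,525.71.
Month 2: interest €258.37; balance after payment €11,373.08.
Month 3: interest €254.95; balance after payment €11,217.03.
Month 4: interest €251.45; balance after payment €11,057.48.
Month 5: interest €247.87; balance after payment €10,894.35.

€10,894.35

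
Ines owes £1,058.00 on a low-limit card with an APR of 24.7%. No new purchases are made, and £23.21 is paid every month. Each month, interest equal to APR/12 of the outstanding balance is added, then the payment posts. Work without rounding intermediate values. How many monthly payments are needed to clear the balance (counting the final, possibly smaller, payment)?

Monthly rate r = 24.7%/12 = 2.05833% = 0.0205833.
Recurrence: B ← B·(1+r) − £23.21.
Month 1: interest £21.78; balance after payment £1,056.57.
Month 2: interest £21.75; balance after payment £1,055.10.
Closed form: n = −ln(1 − rB₀/P)/ln(1+r) = −ln(0.061733)/ln(1.02058) ≈ 136.688, so the balance reaches zero during payment 137.

137 months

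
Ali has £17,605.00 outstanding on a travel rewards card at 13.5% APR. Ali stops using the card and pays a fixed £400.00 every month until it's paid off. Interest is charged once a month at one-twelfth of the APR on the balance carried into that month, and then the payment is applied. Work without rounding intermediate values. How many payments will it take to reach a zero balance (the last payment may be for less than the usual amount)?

Monthly rate r = 13.5%/12 = 1.125% = 0.01125.
Recurrence: B ← B·(1+r) − £400.00.
Month 1: interest £198.06; balance after payment £17,403.06.
Month 2: interest £195.78; balance after payment £17,198.84.
Closed form: n = −ln(1 − rB₀/P)/ln(1+r) = −ln(0.50486)/ln(1.01125) ≈ 61.094, so the balance reaches zero during payment 62.

62 months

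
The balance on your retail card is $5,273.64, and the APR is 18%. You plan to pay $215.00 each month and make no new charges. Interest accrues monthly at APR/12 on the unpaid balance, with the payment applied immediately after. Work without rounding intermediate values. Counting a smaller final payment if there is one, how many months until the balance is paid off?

31 months

Monthly rate r = 18%/12 = 1.5% = 0.015.
Recurrence: B ← B·(1+r) − $215.00.
Month 1: interest $79.10; balance after payment $5,137.74.
Month 2: interest $77.07; balance after payment $4,999.81.
Closed form: n = −ln(1 − rB₀/P)/ln(1+r) = −ln(0.63207)/ln(1.015) ≈ 30.812, so the balance reaches zero during payment 31.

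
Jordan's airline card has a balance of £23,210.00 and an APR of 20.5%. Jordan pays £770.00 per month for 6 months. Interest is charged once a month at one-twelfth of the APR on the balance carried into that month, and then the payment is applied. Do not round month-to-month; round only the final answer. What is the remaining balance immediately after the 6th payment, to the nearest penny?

£20,871.11

Monthly rate r = 20.5%/12 = 1.70833% = 0.0170833.
Each month: B ← B·(1+r) − £770.00.
Month 1: interest £396.50; balance after payment £22,836.50.
Month 2: interest £390.12; balance after payment £22,456.63.
Month 3: interest £383.63; balance after payment £22,070.26.
Month 4: interest £377.03; balance after payment £21,677.30.
Month 5: interest £370.32; balance after payment £21,277.62.
Month 6: interest £363.49; balance after payment £20,871.11.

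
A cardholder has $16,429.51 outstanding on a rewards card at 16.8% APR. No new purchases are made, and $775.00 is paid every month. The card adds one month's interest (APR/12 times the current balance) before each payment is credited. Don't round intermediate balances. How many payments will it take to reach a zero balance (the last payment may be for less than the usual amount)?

Monthly rate r = 16.8%/12 = 1.4% = 0.014.
Recurrence: B ← B·(1+r) − $775.00.
Month 1: interest $230.01; balance after payment $15,884.52.
Month 2: interest $222.38; balance after payment $15,331.91.
Closed form: n = −ln(1 − rB₀/P)/ln(1+r) = −ln(0.70321)/ln(1.014) ≈ 25.326, so the balance reaches zero during payment 26.

26 payments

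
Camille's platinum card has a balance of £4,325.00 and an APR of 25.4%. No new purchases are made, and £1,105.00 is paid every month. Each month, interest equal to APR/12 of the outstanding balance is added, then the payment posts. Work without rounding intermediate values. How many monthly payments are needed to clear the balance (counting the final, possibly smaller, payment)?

5 months

Monthly rate r = 25.4%/12 = 2.11667% = 0.0211667.
Recurrence: B ← B·(1+r) − £1,105.00.
Month 1: interest £91.55; balance after payment £3,311.55.
Month 2: interest £70.09; balance after payment £2,276.64.
Month 3: interest £48.19; balance after payment £1,219.83.
Month 4: interest £25.82; balance after payment £140.65.
Month 5: interest £2.98; balance after payment £0.00.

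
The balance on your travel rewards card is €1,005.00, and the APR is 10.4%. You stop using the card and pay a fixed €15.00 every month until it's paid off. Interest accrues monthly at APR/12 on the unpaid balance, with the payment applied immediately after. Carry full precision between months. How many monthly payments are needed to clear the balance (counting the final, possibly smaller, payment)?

Monthly rate r = 10.4%/12 = 0.866667% = 0.00866667.
Recurrence: B ← B·(1+r) − €15.00.
Month 1: interest €8.71; balance after payment €998.71.
Month 2: interest €8.66; balance after payment €992.37.
Closed form: n = −ln(1 − rB₀/P)/ln(1+r) = −ln(0.41933)/ln(1.00867) ≈ 100.713, so the balance reaches zero during payment 101.

101 months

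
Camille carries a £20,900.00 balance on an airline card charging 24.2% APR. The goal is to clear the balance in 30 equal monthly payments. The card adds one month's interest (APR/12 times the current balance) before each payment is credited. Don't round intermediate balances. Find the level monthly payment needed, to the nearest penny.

Monthly rate r = 24.2%/12 = 2.01667% = 0.0201667.
Level-payment amortization: P = B₀·r / (1 − (1+r)^(−n)) = 20900.00·0.0201667 / (1 − 1.02017^(−30)).
Denominator 1 − (1+r)^(−30) = 0.450628499.
P = 421.483 / 0.450628499 ≈ 935.32.

£935.32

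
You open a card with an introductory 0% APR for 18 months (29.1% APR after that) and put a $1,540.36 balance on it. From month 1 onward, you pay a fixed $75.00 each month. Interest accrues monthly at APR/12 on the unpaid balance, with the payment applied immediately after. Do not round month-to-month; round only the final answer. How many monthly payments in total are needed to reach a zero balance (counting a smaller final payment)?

Promo months 1–18 at r₀ = 0%/12 = 0; months 19+ at r₁ = 29.1%/12 = 0.02425.
After month 18 (no interest yet): B = $1,540.36 − 18·$75.00 = $190.36.
Then at r₁ with $75.00/mo: n₂ = −ln(1 − r₁·B/P)/ln(1+r₁) ≈ 2.65 → 3 more payments.

21 payments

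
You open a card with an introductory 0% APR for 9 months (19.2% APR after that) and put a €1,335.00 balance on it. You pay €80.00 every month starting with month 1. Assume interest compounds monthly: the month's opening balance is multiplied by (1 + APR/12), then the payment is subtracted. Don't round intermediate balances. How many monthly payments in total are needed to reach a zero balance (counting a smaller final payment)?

Promo months 1–9 at r₀ = 0%/12 = 0; months 10+ at r₁ = 19.2%/12 = 0.016.
After month 9 (no interest yet): B = €1,335.00 − 9·€80.00 = €615.00.
Then at r₁ with €80.00/mo: n₂ = −ln(1 − r₁·B/P)/ln(1+r₁) ≈ 8.27 → 9 more payments.

18 payments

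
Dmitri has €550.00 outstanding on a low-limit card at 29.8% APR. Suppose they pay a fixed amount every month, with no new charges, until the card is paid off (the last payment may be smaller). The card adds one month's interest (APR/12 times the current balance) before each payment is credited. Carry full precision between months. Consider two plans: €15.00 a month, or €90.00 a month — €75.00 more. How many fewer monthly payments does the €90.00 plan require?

Monthly rate r = 29.8%/12 = 2.48333% = 0.0248333.
At €15.00/mo: n = ⌈−ln(1 − rB₀/P)/ln(1+r)⌉ = 99 payments (last €6.28); total interest = total paid − €550.00 = €926.28.
At €90.00/mo: 7 payments (last €64.11); total interest €54.11.
Payments saved = 99 − 7 = 92.

92 fewer payments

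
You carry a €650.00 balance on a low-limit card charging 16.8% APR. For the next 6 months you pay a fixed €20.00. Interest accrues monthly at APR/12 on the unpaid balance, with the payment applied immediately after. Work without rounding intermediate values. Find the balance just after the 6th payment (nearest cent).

Monthly rate r = 16.8%/12 = 1.4% = 0.014.
Each month: B ← B·(1+r) − €20.00.
Month 1: interest €9.10; balance after payment €639.10.
Month 2: interest €8.95; balance after payment €628.05.
Month 3: interest €8.79; balance after payment €616.84.
Month 4: interest €8.64; balance after payment €605.48.
Month 5: interest €8.48; balance after payment €593.95.
Month 6: interest €8.32; balance after payment €582.27.

€582.27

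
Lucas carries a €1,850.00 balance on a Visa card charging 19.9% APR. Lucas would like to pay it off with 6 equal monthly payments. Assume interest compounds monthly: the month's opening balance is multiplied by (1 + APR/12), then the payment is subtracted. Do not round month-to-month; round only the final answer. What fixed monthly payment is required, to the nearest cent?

Monthly rate r = 19.9%/12 = 1.65833% = 0.0165833.
Level-payment amortization: P = B₀·r / (1 − (1+r)^(−n)) = 1850.00·0.0165833 / (1 − 1.01658^(−6)).
Denominator 1 − (1+r)^(−6) = 0.0939710214.
P = 30.6792 / 0.0939710214 ≈ 326.47.

€326.47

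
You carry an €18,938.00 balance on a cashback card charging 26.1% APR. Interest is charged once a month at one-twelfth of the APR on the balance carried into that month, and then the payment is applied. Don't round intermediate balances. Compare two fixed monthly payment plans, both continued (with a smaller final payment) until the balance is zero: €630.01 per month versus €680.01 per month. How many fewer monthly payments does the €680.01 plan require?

Monthly rate r = 26.1%/12 = 2.175% = 0.02175.
At €630.01/mo: n = ⌈−ln(1 − rB₀/P)/ln(1+r)⌉ = 50 payments (last €189.33); total interest = total paid − €18,938.00 = €12,121.82.
At €680.01/mo: 44 payments (last €174.94); total interest €10,477.37.
Payments saved = 50 − 44 = 6.

6 fewer payments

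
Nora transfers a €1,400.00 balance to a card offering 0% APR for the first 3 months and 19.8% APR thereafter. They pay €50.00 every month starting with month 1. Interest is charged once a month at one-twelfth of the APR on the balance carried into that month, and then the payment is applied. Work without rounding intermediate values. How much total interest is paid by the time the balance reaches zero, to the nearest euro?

Promo months 1–3 at r₀ = 0%/12 = 0; months 4+ at r₁ = 19.8%/12 = 0.0165.
After month 3 (no interest yet): B = €1,400.00 − 3·€50.00 = €1,250.00.
Then at r₁ with €50.00/mo: n₂ = −ln(1 − r₁·B/P)/ln(1+r₁) ≈ 32.50 → 33 more payments.
Total paid = 35·€50.00 + €25.12 = €1,775.12; interest = €1,775.12 − €1,400.00 = €375.12.

€375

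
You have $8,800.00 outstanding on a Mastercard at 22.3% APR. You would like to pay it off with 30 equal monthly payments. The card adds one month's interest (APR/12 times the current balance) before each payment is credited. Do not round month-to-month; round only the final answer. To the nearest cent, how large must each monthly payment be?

$385.31

Monthly rate r = 22.3%/12 = 1.85833% = 0.0185833.
Level-payment amortization: P = B₀·r / (1 − (1+r)^(−n)) = 8800.00·0.0185833 / (1 − 1.01858^(−30)).
Denominator 1 − (1+r)^(−30) = 0.424423534.
P = 163.533 / 0.424423534 ≈ 385.31.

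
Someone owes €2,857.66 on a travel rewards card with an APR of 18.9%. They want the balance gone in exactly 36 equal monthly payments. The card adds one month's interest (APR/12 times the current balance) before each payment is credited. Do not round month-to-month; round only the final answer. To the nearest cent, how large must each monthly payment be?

€104.61

Monthly rate r = 18.9%/12 = 1.575% = 0.01575.
Level-payment amortization: P = B₀·r / (1 − (1+r)^(−n)) = 2857.66·0.01575 / (1 − 1.01575^(−36)).
Denominator 1 − (1+r)^(−36) = 0.430263447.
P = 45.0081 / 0.430263447 ≈ 104.61.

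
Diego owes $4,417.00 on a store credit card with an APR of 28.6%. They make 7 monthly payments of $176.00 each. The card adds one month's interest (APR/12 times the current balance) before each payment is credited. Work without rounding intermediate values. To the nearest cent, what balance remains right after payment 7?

$3,885.06

Monthly rate r = 28.6%/12 = 2.38333% = 0.0238333.
Each month: B ← B·(1+r) − $176.00.
Month 1: interest $105.27; balance after payment $4,346.27.
Month 2: interest $103.59; balance after payment $4,273.86.
Month 3: interest $101.86; balance after payment $4,199.72.
Month 4: interest $100.09; balance after payment $4,123.81.
Month 5: interest $98.28; balance after payment $4,046.10.
Month 6: interest $96.43; balance after payment $3,966.53.
Month 7: interest $94.54; balance after payment $3,885.06.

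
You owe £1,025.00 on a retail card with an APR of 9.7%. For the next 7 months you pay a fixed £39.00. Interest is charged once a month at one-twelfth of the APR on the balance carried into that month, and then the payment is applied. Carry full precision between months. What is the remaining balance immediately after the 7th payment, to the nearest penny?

£804.71

Monthly rate r = 9.7%/12 = 0.808333% = 0.00808333.
Each month: B ← B·(1+r) − £39.00.
Month 1: interest £8.29; balance after payment £994.29.
Month 2: interest £8.04; balance after payment £963.32.
Month 3: interest £7.79; balance after payment £932.11.
Month 4: interest £7.53; balance after payment £900.64.
Month 5: interest £7.28; balance after payment £868.92.
Month 6: interest £7.02; balance after payment £836.95.
Month 7: interest £6.77; balance after payment £804.71.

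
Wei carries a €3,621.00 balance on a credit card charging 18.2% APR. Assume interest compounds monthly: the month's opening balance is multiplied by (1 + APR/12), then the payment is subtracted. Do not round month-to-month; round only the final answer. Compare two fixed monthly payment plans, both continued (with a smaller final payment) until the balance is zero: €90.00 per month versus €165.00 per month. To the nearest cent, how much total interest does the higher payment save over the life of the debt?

Monthly rate r = 18.2%/12 = 1.51667% = 0.0151667.
At €90.00/mo: n = ⌈−ln(1 − rB₀/P)/ln(1+r)⌉ = 63 payments (last €53.15); total interest = total paid − €3,621.00 = €2,012.15.
At €165.00/mo: 27 payments (last €146.48); total interest €815.48.
Interest saved = €2,012.15 − €815.48 = €1,196.67.

€1,196.67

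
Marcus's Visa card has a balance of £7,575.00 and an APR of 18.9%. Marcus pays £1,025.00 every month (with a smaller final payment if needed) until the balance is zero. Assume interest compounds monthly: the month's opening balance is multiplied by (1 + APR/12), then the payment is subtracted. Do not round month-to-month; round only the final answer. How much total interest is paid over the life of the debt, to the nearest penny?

Monthly rate r = 18.9%/12 = 1.575% = 0.01575.
Payoff takes n = ⌈−ln(1 − rB₀/P)/ln(1+r)⌉ = ⌈7.919⌉ = 8 payments; the last is £942.21.
Total paid = 7·£1,025.00 + £942.21 = £8,117.21.
Total interest = total paid − principal = £8,117.21 − £7,575.00 = £542.21.

£542.21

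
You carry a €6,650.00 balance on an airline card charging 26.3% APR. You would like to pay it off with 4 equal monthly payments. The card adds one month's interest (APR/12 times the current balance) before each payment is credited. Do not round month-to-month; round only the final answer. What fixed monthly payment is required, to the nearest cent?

€1,754.58

Monthly rate r = 26.3%/12 = 2.19167% = 0.0219167.
Level-payment amortization: P = B₀·r / (1 − (1+r)^(−n)) = 6650.00·0.0219167 / (1 − 1.02192^(−4)).
Denominator 1 − (1+r)^(−4) = 0.0830660118.
P = 145.746 / 0.0830660118 ≈ 1754.58.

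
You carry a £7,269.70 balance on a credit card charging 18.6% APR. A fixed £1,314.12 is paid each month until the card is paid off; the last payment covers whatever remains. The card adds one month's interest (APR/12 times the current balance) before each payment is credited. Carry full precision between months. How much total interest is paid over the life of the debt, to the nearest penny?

Monthly rate r = 18.6%/12 = 1.55% = 0.0155.
Payoff takes n = ⌈−ln(1 − rB₀/P)/ln(1+r)⌉ = ⌈5.828⌉ = 6 payments; the last is £1,090.01.
Total paid = 5·£1,314.12 + £1,090.01 = £7,660.61.
Total interest = total paid − principal = £7,660.61 − £7,269.70 = £390.91.

£390.91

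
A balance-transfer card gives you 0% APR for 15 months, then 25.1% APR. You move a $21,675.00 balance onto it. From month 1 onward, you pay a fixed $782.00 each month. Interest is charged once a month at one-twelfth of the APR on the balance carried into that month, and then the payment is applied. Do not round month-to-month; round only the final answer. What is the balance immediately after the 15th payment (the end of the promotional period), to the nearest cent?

Promo months 1–15 at r₀ = 0%/12 = 0; months 16+ at r₁ = 25.1%/12 = 0.0209167.
After month 15 (no interest yet): B = $21,675.00 − 15·$782.00 = $9,945.00.

$9,945.00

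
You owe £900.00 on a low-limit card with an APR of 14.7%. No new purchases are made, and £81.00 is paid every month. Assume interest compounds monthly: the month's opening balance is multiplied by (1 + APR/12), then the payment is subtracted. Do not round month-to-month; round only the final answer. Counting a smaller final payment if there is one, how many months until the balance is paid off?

13 payments

Monthly rate r = 14.7%/12 = 1.225% = 0.01225.
Recurrence: B ← B·(1+r) − £81.00.
Month 1: interest £11.02; balance after payment £830.02.
Month 2: interest £10.17; balance after payment £759.19.
Closed form: n = −ln(1 − rB₀/P)/ln(1+r) = −ln(0.86389)/ln(1.01225) ≈ 12.017, so the balance reaches zero during payment 13.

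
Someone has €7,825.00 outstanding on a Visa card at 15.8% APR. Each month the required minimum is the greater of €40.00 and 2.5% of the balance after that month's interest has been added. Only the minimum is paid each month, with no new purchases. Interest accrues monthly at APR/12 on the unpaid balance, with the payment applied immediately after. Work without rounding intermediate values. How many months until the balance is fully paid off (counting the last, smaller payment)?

187 months

Monthly rate r = 15.8%/12 = 1.31667% = 0.0131667.
While 2.5% of the post-interest balance exceeds €40.00, each month B ← (B·(1+r))·(1 − 0.025), i.e. B shrinks by the factor (1+r)·0.975 = 0.98784.
This holds for months 1–131. Entering month 132 the balance is €1,575.02; 2.5% of the post-interest balance is now below €40.00, so the flat €40.00 minimum applies from here.
From month 132 a fixed €40.00 at rate r clears €1,575.02 in 56 more payments. Total: 131 + 56 = 187 months.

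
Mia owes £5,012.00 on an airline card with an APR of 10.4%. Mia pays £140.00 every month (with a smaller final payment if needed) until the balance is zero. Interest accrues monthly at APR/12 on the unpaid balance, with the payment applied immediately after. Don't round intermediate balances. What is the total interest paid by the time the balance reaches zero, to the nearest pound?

Monthly rate r = 10.4%/12 = 0.866667% = 0.00866667.
Payoff takes n = ⌈−ln(1 − rB₀/P)/ln(1+r)⌉ = ⌈43.045⌉ = 44 payments; the last is £6.34.
Total paid = 43·£140.00 + £6.34 = £6,026.34.
Total interest = total paid − principal = £6,026.34 − £5,012.00 = £1,014.34.

£1,014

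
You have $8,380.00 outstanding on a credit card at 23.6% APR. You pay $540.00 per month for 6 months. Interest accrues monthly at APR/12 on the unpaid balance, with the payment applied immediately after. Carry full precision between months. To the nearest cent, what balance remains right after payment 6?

$6,015.21

Monthly rate r = 23.6%/12 = 1.96667% = 0.0196667.
Each month: B ← B·(1+r) − $540.00.
Month 1: interest $164.81; balance after payment $8,004.81.
Month 2: interest $157.43; balance after payment $7,622.23.
Month 3: interest $149.90; balance after payment $7,232.14.
Month 4: interest $142.23; balance after payment $6,834.37.
Month 5: interest $134.41; balance after payment $6,428.78.
Month 6: interest $126.43; balance after payment $6,015.21.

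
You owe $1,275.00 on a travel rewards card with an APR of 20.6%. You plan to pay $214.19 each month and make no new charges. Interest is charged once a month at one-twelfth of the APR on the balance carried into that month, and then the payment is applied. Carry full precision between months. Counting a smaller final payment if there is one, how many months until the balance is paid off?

7 payments

Monthly rate r = 20.6%/12 = 1.71667% = 0.0171667.
Recurrence: B ← B·(1+r) − $214.19.
Month 1: interest $21.89; balance after payment $1,082.70.
Month 2: interest $18.59; balance after payment $887.09.
Closed form: n = −ln(1 − rB₀/P)/ln(1+r) = −ln(0.89781)/ln(1.01717) ≈ 6.333, so the balance reaches zero during payment 7.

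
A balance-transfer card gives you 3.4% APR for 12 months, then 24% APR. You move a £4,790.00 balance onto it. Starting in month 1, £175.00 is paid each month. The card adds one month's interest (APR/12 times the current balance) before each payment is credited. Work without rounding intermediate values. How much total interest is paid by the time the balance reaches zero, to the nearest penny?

£751.88

Promo months 1–12 at r₀ = 3.4%/12 = 0.00283333; months 13+ at r₁ = 24%/12 = 0.02.
After month 12: iterate B ← B·(1+r₀) − £175.00 for 12 months → £2,822.39.
Then at r₁ with £175.00/mo: n₂ = −ln(1 − r₁·B/P)/ln(1+r₁) ≈ 19.67 → 20 more payments.
Total paid = 31·£175.00 + £116.88 = £5,541.88; interest = £5,541.88 − £4,790.00 = £751.88.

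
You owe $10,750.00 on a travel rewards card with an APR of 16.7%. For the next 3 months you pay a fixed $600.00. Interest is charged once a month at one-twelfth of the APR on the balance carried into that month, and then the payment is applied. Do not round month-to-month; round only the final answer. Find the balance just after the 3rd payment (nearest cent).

Monthly rate r = 16.7%/12 = 1.39167% = 0.0139167.
Each month: B ← B·(1+r) − $600.00.
Month 1: interest $149.60; balance after payment $10,299.60.
Month 2: interest $143.34; balance after payment $9,842.94.
Month 3: interest $136.98; balance after payment $9,379.92.

$9,379.92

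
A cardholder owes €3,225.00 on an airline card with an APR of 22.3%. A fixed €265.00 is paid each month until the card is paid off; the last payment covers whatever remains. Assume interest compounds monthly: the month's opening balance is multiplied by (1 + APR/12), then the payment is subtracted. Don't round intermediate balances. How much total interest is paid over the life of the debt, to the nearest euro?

€465

Monthly rate r = 22.3%/12 = 1.85833% = 0.0185833.
Payoff takes n = ⌈−ln(1 − rB₀/P)/ln(1+r)⌉ = ⌈13.924⌉ = 14 payments; the last is €245.10.
Total paid = 13·€265.00 + €245.10 = €3,690.10.
Total interest = total paid − principal = €3,690.10 − €3,225.00 = €465.10.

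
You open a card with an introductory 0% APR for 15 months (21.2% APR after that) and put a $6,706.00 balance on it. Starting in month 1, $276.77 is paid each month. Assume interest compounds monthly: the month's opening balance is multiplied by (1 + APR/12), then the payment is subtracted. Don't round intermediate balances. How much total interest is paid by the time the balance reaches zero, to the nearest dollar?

$259

Promo months 1–15 at r₀ = 0%/12 = 0; months 16+ at r₁ = 21.2%/12 = 0.0176667.
After month 15 (no interest yet): B = $6,706.00 − 15·$276.77 = $2,554.45.
Then at r₁ with $276.77/mo: n₂ = −ln(1 − r₁·B/P)/ln(1+r₁) ≈ 10.16 → 11 more payments.
Total paid = 25·$276.77 + $45.73 = $6,964.98; interest = $6,964.98 − $6,706.00 = $258.98.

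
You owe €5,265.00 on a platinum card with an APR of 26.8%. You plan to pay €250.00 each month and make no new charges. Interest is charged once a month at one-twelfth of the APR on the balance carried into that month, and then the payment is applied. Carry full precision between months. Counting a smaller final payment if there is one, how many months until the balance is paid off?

Monthly rate r = 26.8%/12 = 2.23333% = 0.0223333.
Recurrence: B ← B·(1+r) − €250.00.
Month 1: interest €117.59; balance after payment €5,132.59.
Month 2: interest €114.63; balance after payment €4,997.21.
Closed form: n = −ln(1 − rB₀/P)/ln(1+r) = −ln(0.52966)/ln(1.02233) ≈ 28.773, so the balance reaches zero during payment 29.

29 payments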